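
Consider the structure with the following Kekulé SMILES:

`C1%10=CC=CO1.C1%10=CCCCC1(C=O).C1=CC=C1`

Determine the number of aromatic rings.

The SMILES encodes a five-membered ring of four carbons and one oxygen, with two C=C double bonds; a six-membered carbon ring with one C=C double bond; a four-membered carbon ring with two alternating C=C double bonds.
The 5-membered ring with one oxygen is fully conjugated (every ring atom contributes a p orbital); 2 ring double bonds (4 π electrons) plus a heteroatom lone pair (2) give 6 π electrons. Since 6 = 4n+2 (n=1), it is aromatic (furan).
The 6-membered ring has four sp³ carbons, so it is not fully conjugated — not aromatic (cyclohexene).
The 4-membered ring has only sp² ring atoms; a planar conformation would have a fully conjugated π system of 4 electrons. But 4 = 4(1), which is 4n not 4n+2, so it is not aromatic (cyclobutadiene) — cyclobutadiene is antiaromatic and distorts to a rectangle.
1 of the 3 rings is aromatic. Total: 1.

1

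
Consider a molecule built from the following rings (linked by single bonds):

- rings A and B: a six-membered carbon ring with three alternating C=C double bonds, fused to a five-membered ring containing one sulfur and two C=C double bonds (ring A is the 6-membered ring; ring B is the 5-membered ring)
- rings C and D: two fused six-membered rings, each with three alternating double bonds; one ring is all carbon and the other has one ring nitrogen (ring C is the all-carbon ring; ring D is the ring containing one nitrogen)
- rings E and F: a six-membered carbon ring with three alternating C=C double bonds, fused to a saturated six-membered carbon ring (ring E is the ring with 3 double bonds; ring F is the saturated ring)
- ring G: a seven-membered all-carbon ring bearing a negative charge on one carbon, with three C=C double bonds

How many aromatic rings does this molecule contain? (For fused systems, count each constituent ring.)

Rings A and B form a fused bicyclic system (with one sulfur) with 9 sp² atoms and 10 π electrons from ring double bonds plus a heteroatom lone pair. 10 = 4(2)+2, so the system is aromatic and both rings count as aromatic (benzothiophene).
Rings C and D form a fused bicyclic system (with one nitrogen) with 10 sp² atoms and 10 π electrons from ring double bonds. 10 = 4(2)+2, so the system is aromatic and both rings count as aromatic (quinoline).
Ring E is planar and fully conjugated; 3 ring double bonds give 6 π electrons. 6 = 4(1)+2, so ring E is aromatic (benzene ring).
Ring F has four sp³ carbons, so it is not fully conjugated — not aromatic (cyclohexane ring).
Ring G has only sp² ring atoms; a planar conformation would have a fully conjugated π system of 8 electrons. But 8 = 4(2), which is 4n not 4n+2, so ring G is not aromatic (cycloheptatrienyl anion).
Aromatic: A, B, C, D, E. Total: 5.

5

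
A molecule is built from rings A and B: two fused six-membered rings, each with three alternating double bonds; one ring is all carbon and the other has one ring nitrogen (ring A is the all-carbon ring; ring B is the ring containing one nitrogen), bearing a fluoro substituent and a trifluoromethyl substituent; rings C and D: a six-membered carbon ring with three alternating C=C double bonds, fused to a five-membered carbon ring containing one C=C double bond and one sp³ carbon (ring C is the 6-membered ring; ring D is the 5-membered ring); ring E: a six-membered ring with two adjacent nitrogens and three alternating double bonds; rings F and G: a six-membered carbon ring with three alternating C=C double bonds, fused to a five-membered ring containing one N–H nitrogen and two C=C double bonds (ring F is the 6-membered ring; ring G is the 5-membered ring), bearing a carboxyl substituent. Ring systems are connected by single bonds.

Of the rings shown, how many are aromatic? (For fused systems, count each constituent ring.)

Rings A and B form a fused bicyclic system (with one nitrogen) with 10 sp² atoms and 10 π electrons from ring double bonds. 10 = 4(2)+2, so the system is aromatic and both rings count as aromatic (quinoline).
Ring C has a continuous p-orbital overlap around the ring; 3 ring double bonds give 6 π electrons. That satisfies 4n+2 with n=1, so ring C is aromatic (benzene ring).
Ring D has one sp³ carbon, so it is not fully conjugated — not aromatic (cyclopentene ring).
Ring E is fully conjugated (every ring atom contributes a p orbital); 3 ring double bonds give 6 π electrons. 6 = 4(1)+2, so ring E is aromatic (pyridazine).
Rings F and G form a fused bicyclic system (with one N–H) with 9 sp² atoms and 10 π electrons from ring double bonds plus a heteroatom lone pair. 10 = 4(2)+2, so the system is aromatic and both rings count as aromatic (indole).
Aromatic: A, B, C, E, F, G. Total: 6.

6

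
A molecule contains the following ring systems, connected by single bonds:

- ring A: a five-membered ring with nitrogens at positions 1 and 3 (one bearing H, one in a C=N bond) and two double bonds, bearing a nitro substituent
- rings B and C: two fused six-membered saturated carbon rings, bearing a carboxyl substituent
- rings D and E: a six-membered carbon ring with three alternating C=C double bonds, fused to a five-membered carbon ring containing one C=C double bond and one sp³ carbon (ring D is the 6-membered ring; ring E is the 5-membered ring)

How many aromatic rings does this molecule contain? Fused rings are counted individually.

2

Ring A is planar and fully conjugated; 2 ring double bonds (4 π electrons) plus a heteroatom lone pair (2) give 6 π electrons. Since 6 = 4n+2 (n=1), ring A is aromatic (imidazole).
Ring B has only sp³ atoms, so it is not fully conjugated — not aromatic (cyclohexane ring).
Ring C has only sp³ atoms, so it is not fully conjugated — not aromatic (cyclohexane ring).
Ring D is fully conjugated (every ring atom contributes a p orbital); 3 ring double bonds give 6 π electrons. 6 = 4(1)+2, so ring D is aromatic (benzene ring).
Ring E has one sp³ carbon, so it is not fully conjugated — not aromatic (cyclopentene ring).
Aromatic: A, D. Total: 2.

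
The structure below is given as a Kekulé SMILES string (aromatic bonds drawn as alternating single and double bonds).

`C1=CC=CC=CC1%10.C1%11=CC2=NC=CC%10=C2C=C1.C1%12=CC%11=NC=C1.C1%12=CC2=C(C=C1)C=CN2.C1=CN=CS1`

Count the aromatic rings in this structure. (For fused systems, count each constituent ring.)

6

The SMILES encodes a seven-membered carbon ring with three C=C double bonds and one sp³ carbon; two fused six-membered rings, each with three alternating double bonds; one ring is all carbon and the other has one ring nitrogen; a six-membered ring of five carbons and one nitrogen with three alternating double bonds; a six-membered carbon ring with three alternating C=C double bonds, fused to a five-membered ring containing one N–H nitrogen and two C=C double bonds; a five-membered ring with a sulfur at position 1 and a nitrogen at position 3 (in a C=N bond), with two double bonds.
The 7-membered ring has one sp³ carbon, so it is not fully conjugated — not aromatic (cycloheptatriene).
The fused 6/6-membered bicyclic (with one nitrogen) is a single π system with 10 sp² atoms and 10 π electrons from ring double bonds. 10 = 4(2)+2, so the system is aromatic and both rings count as aromatic (quinoline).
The 6-membered ring with one nitrogen has a continuous p-orbital overlap around the ring; 3 ring double bonds give 6 π electrons. Since 6 = 4n+2 (n=1), it is aromatic (pyridine).
The fused 6/5-membered bicyclic (with one N–H) is a single π system with 9 sp² atoms and 10 π electrons from ring double bonds plus a heteroatom lone pair. 10 = 4(2)+2, so the system is aromatic and both rings count as aromatic (indole).
The 5-membered ring with one sulfur and one =N– has a continuous p-orbital overlap around the ring; 2 ring double bonds (4 π electrons) plus a heteroatom lone pair (2) give 6 π electrons. That satisfies 4n+2 with n=1, so it is aromatic (thiazole).
6 of the 7 rings are aromatic. Total: 6.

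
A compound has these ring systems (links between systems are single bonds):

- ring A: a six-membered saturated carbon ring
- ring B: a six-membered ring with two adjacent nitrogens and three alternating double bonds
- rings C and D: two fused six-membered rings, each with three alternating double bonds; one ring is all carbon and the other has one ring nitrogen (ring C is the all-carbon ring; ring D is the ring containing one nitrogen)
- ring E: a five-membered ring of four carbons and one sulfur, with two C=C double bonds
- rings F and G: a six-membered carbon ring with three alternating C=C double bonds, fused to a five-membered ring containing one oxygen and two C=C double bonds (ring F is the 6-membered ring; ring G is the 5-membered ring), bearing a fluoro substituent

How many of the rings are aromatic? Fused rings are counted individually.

Ring A has only sp³ atoms, so it is not fully conjugated — not aromatic (cyclohexane).
Ring B is fully conjugated (every ring atom contributes a p orbital); 3 ring double bonds give 6 π electrons. 6 = 4(1)+2, so ring B is aromatic (pyridazine).
Rings C and D form a fused bicyclic system (with one nitrogen) with 10 sp² atoms and 10 π electrons from ring double bonds. 10 = 4(2)+2, so the system is aromatic and both rings count as aromatic (quinoline).
Ring E is planar and fully conjugated; 2 ring double bonds (4 π electrons) plus a heteroatom lone pair (2) give 6 π electrons. That satisfies 4n+2 with n=1, so ring E is aromatic (thiophene).
Rings F and G form a fused bicyclic system (with one oxygen) with 9 sp² atoms and 10 π electrons from ring double bonds plus a heteroatom lone pair. 10 = 4(2)+2, so the system is aromatic and both rings count as aromatic (benzofuran).
Aromatic: B, C, D, E, F, G. Total: 6.

6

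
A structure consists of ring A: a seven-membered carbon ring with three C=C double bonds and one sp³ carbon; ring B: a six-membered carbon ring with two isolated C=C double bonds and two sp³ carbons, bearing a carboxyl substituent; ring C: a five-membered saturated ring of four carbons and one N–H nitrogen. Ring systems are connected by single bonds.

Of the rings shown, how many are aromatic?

Ring A has one sp³ carbon, so it is not fully conjugated — not aromatic (cycloheptatriene).
Ring B has two sp³ carbons, so it is not fully conjugated — not aromatic (1,4-cyclohexadiene).
Ring C has only sp³ atoms, so it is not fully conjugated — not aromatic (pyrrolidine).
No ring is aromatic. Total: 0.

0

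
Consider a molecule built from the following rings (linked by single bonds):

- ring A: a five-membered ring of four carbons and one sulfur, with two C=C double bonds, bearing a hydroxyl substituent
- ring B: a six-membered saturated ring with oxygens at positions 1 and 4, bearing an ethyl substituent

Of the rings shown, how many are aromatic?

1

Ring A is fully conjugated (every ring atom contributes a p orbital); 2 ring double bonds (4 π electrons) plus a heteroatom lone pair (2) give 6 π electrons. That satisfies 4n+2 with n=1, so ring A is aromatic (thiophene).
Ring B has only sp³ atoms, so it is not fully conjugated — not aromatic (1,4-dioxane).
Aromatic: A. Total: 1.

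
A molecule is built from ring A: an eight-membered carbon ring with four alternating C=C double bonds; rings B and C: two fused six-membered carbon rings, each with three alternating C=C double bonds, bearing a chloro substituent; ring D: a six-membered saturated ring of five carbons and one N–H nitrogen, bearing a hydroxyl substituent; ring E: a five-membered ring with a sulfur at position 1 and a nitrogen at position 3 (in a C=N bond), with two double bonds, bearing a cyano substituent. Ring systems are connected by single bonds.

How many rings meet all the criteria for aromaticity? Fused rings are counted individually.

3

Ring A has only sp² ring atoms; a planar conformation would have a fully conjugated π system of 8 electrons. But 8 = 4(2), which is 4n not 4n+2, so ring A is not aromatic (cyclooctatetraene) — cyclooctatetraene distorts into a non-planar tub to avoid antiaromaticity.
Rings B and C form a fused bicyclic system with 10 sp² atoms and 10 π electrons from ring double bonds. 10 = 4(2)+2, so the system is aromatic and both rings count as aromatic (naphthalene).
Ring D has only sp³ atoms, so it is not fully conjugated — not aromatic (piperidine).
Ring E is fully conjugated (every ring atom contributes a p orbital); 2 ring double bonds (4 π electrons) plus a heteroatom lone pair (2) give 6 π electrons. Since 6 = 4n+2 (n=1), ring E is aromatic (thiazole).
Aromatic: B, C, E. Total: 3.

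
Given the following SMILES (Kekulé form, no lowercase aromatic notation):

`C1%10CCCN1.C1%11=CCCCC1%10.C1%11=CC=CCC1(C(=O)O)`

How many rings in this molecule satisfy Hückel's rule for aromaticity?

0

The SMILES encodes a five-membered saturated ring of four carbons and one N–H nitrogen; a six-membered carbon ring with one C=C double bond; a six-membered carbon ring with two conjugated C=C double bonds and two sp³ carbons.
The 5-membered ring with one N–H has only sp³ atoms, so it is not fully conjugated — not aromatic (pyrrolidine).
The 6-membered ring has four sp³ carbons, so it is not fully conjugated — not aromatic (cyclohexene).
The second 6-membered ring has two sp³ carbons, so it is not fully conjugated — not aromatic (1,3-cyclohexadiene).
None of the rings are aromatic. Total: 0.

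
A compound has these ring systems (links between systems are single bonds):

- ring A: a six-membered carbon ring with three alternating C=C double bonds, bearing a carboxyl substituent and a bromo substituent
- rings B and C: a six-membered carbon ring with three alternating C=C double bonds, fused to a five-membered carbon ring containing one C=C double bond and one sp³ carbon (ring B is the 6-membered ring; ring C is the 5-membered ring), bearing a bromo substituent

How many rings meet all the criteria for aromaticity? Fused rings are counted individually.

Ring A is planar and fully conjugated; 3 ring double bonds give 6 π electrons. 6 = 4(1)+2, so ring A is aromatic (benzene).
Ring B has a continuous p-orbital overlap around the ring; 3 ring double bonds give 6 π electrons. That satisfies 4n+2 with n=1, so ring B is aromatic (benzene ring).
Ring C has one sp³ carbon, so it is not fully conjugated — not aromatic (cyclopentene ring).
Aromatic: A, B. Total: 2.

2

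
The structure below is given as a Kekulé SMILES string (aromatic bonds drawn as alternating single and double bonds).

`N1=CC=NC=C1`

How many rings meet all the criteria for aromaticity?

1

The SMILES encodes a six-membered ring with nitrogens at positions 1 and 4 and three alternating double bonds.
The 6-membered ring with two nitrogens (1,4) is planar and fully conjugated; 3 ring double bonds give 6 π electrons. 6 = 4(1)+2, so it is aromatic (pyrazine).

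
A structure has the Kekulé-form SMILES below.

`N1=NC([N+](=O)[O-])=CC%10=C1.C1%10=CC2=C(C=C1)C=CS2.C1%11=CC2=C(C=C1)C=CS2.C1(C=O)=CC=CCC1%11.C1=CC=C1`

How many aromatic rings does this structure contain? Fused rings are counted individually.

The SMILES encodes a six-membered ring with two adjacent nitrogens and three alternating double bonds; a six-membered carbon ring with three alternating C=C double bonds, fused to a five-membered ring containing one sulfur and two C=C double bonds; a six-membered carbon ring with three alternating C=C double bonds, fused to a five-membered ring containing one sulfur and two C=C double bonds; a six-membered carbon ring with two conjugated C=C double bonds and two sp³ carbons; a four-membered carbon ring with two alternating C=C double bonds.
The 6-membered ring with two nitrogens (1,2) has a continuous p-orbital overlap around the ring; 3 ring double bonds give 6 π electrons. Since 6 = 4n+2 (n=1), it is aromatic (pyridazine).
The fused 6/5-membered bicyclic (with one sulfur) is a single π system with 9 sp² atoms and 10 π electrons from ring double bonds plus a heteroatom lone pair. 10 = 4(2)+2, so the system is aromatic and both rings count as aromatic (benzothiophene).
The fused 6/5-membered bicyclic (with one sulfur) is a single π system with 9 sp² atoms and 10 π electrons from ring double bonds plus a heteroatom lone pair. 10 = 4(2)+2, so the system is aromatic and both rings count as aromatic (benzothiophene).
The 6-membered ring has two sp³ carbons, so it is not fully conjugated — not aromatic (1,3-cyclohexadiene).
The 4-membered ring has only sp² ring atoms; a planar conformation would have a fully conjugated π system of 4 electrons. But 4 = 4(1), which is 4n not 4n+2, so it is not aromatic (cyclobutadiene) — cyclobutadiene is antiaromatic and distorts to a rectangle.
5 of the 7 rings are aromatic. Total: 5.

5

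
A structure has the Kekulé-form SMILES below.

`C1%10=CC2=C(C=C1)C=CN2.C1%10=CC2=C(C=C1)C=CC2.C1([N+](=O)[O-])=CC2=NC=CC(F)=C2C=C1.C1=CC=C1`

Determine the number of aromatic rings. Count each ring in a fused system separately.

5

The SMILES encodes a six-membered carbon ring with three alternating C=C double bonds, fused to a five-membered ring containing one N–H nitrogen and two C=C double bonds; a six-membered carbon ring with three alternating C=C double bonds, fused to a five-membered carbon ring containing one C=C double bond and one sp³ carbon; two fused six-membered rings, each with three alternating double bonds; one ring is all carbon and the other has one ring nitrogen; a four-membered carbon ring with two alternating C=C double bonds.
The fused 6/5-membered bicyclic (with one N–H) is a single π system with 9 sp² atoms and 10 π electrons from ring double bonds plus a heteroatom lone pair. 10 = 4(2)+2, so the system is aromatic and both rings count as aromatic (indole).
The 6-membered ring is fully conjugated (every ring atom contributes a p orbital); 3 ring double bonds give 6 π electrons. That satisfies 4n+2 with n=1, so it is aromatic (benzene ring).
The 5-membered ring has one sp³ carbon, so it is not fully conjugated — not aromatic (cyclopentene ring).
The fused 6/6-membered bicyclic (with one nitrogen) is a single π system with 10 sp² atoms and 10 π electrons from ring double bonds. 10 = 4(2)+2, so the system is aromatic and both rings count as aromatic (quinoline).
The 4-membered ring has only sp² ring atoms; a planar conformation would have a fully conjugated π system of 4 electrons. But 4 = 4(1), which is 4n not 4n+2, so it is not aromatic (cyclobutadiene) — cyclobutadiene is antiaromatic and distorts to a rectangle.
5 of the 7 rings are aromatic. Total: 5.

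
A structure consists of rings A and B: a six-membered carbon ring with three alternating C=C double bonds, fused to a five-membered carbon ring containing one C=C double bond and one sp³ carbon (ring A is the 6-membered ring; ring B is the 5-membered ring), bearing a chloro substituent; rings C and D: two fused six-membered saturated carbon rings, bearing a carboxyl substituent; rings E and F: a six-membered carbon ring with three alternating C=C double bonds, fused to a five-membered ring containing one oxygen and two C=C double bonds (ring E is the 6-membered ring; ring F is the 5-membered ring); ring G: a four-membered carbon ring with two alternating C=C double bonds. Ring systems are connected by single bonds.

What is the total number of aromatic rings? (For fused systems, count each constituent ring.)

3

Ring A is planar and fully conjugated; 3 ring double bonds give 6 π electrons. Since 6 = 4n+2 (n=1), ring A is aromatic (benzene ring).
Ring B has one sp³ carbon, so it is not fully conjugated — not aromatic (cyclopentene ring).
Ring C has only sp³ atoms, so it is not fully conjugated — not aromatic (cyclohexane ring).
Ring D has only sp³ atoms, so it is not fully conjugated — not aromatic (cyclohexane ring).
Rings E and F form a fused bicyclic system (with one oxygen) with 9 sp² atoms and 10 π electrons from ring double bonds plus a heteroatom lone pair. 10 = 4(2)+2, so the system is aromatic and both rings count as aromatic (benzofuran).
Ring G has only sp² ring atoms; a planar conformation would have a fully conjugated π system of 4 electrons. But 4 = 4(1), which is 4n not 4n+2, so ring G is not aromatic (cyclobutadiene) — cyclobutadiene is antiaromatic and distorts to a rectangle.
Aromatic: A, E, F. Total: 3.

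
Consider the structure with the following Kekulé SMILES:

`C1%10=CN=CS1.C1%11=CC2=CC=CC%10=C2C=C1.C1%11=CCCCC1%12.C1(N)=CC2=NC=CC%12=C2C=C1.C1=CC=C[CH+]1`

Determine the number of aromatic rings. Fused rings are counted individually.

The SMILES encodes a five-membered ring with a sulfur at position 1 and a nitrogen at position 3 (in a C=N bond), with two double bonds; two fused six-membered carbon rings, each with three alternating C=C double bonds; a six-membered carbon ring with one C=C double bond; two fused six-membered rings, each with three alternating double bonds; one ring is all carbon and the other has one ring nitrogen; a five-membered all-carbon ring bearing a positive charge on one carbon, with two C=C double bonds.
The 5-membered ring with one sulfur and one =N– is fully conjugated (every ring atom contributes a p orbital); 2 ring double bonds (4 π electrons) plus a heteroatom lone pair (2) give 6 π electrons. That satisfies 4n+2 with n=1, so it is aromatic (thiazole).
The fused 6/6-membered bicyclic is a single π system with 10 sp² atoms and 10 π electrons from ring double bonds. 10 = 4(2)+2, so the system is aromatic and both rings count as aromatic (naphthalene).
The 6-membered ring has four sp³ carbons, so it is not fully conjugated — not aromatic (cyclohexene).
The fused 6/6-membered bicyclic (with one nitrogen) is a single π system with 10 sp² atoms and 10 π electrons from ring double bonds. 10 = 4(2)+2, so the system is aromatic and both rings count as aromatic (quinoline).
The 5-membered ring has only sp² ring atoms; a planar conformation would have a fully conjugated π system of 4 electrons. But 4 = 4(1), which is 4n not 4n+2, so it is not aromatic (cyclopentadienyl cation).
5 of the 7 rings are aromatic. Total: 5.

5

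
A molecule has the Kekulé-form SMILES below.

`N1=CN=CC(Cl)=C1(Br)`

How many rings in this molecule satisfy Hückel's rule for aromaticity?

1

The SMILES encodes a six-membered ring with nitrogens at positions 1 and 3 and three alternating double bonds.
The 6-membered ring with two nitrogens (1,3) is fully conjugated (every ring atom contributes a p orbital); 3 ring double bonds give 6 π electrons. 6 = 4(1)+2, so it is aromatic (pyrimidine).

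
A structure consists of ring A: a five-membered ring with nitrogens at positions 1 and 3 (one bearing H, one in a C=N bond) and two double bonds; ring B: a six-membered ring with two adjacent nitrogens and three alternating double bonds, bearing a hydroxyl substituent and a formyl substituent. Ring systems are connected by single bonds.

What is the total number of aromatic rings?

2

Ring A has a continuous p-orbital overlap around the ring; 2 ring double bonds (4 π electrons) plus a heteroatom lone pair (2) give 6 π electrons. That satisfies 4n+2 with n=1, so ring A is aromatic (imidazole).
Ring B is fully conjugated (every ring atom contributes a p orbital); 3 ring double bonds give 6 π electrons. That satisfies 4n+2 with n=1, so ring B is aromatic (pyridazine).
Aromatic: A, B. Total: 2.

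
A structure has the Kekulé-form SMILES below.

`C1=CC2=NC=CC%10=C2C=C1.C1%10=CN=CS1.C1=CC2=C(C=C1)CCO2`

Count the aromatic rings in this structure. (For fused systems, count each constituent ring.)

The SMILES encodes two fused six-membered rings, each with three alternating double bonds; one ring is all carbon and the other has one ring nitrogen; a five-membered ring with a sulfur at position 1 and a nitrogen at position 3 (in a C=N bond), with two double bonds; a six-membered carbon ring with three alternating C=C double bonds, fused to a five-membered ring containing one oxygen and two sp³ carbons.
The fused 6/6-membered bicyclic (with one nitrogen) is a single π system with 10 sp² atoms and 10 π electrons from ring double bonds. 10 = 4(2)+2, so the system is aromatic and both rings count as aromatic (quinoline).
The 5-membered ring with one sulfur and one =N– is fully conjugated (every ring atom contributes a p orbital); 2 ring double bonds (4 π electrons) plus a heteroatom lone pair (2) give 6 π electrons. Since 6 = 4n+2 (n=1), it is aromatic (thiazole).
The 6-membered ring has a continuous p-orbital overlap around the ring; 3 ring double bonds give 6 π electrons. Since 6 = 4n+2 (n=1), it is aromatic (benzene ring).
The 5-membered ring with one oxygen has two sp³ carbons, so it is not fully conjugated — not aromatic (oxolane ring).
4 of the 5 rings are aromatic. Total: 4.

4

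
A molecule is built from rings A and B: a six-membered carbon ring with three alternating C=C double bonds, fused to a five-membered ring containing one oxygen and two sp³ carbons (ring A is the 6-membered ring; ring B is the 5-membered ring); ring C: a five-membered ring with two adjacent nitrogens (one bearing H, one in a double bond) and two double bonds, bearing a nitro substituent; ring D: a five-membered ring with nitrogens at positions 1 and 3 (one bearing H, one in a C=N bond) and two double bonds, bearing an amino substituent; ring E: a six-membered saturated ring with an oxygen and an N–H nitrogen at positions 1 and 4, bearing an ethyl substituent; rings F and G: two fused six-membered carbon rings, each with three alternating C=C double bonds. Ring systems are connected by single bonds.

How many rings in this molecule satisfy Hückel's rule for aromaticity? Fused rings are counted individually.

Ring A is planar and fully conjugated; 3 ring double bonds give 6 π electrons. That satisfies 4n+2 with n=1, so ring A is aromatic (benzene ring).
Ring B has two sp³ carbons, so it is not fully conjugated — not aromatic (oxolane ring).
Ring C has a continuous p-orbital overlap around the ring; 2 ring double bonds (4 π electrons) plus a heteroatom lone pair (2) give 6 π electrons. Since 6 = 4n+2 (n=1), ring C is aromatic (pyrazole).
Ring D has a continuous p-orbital overlap around the ring; 2 ring double bonds (4 π electrons) plus a heteroatom lone pair (2) give 6 π electrons. 6 = 4(1)+2, so ring D is aromatic (imidazole).
Ring E has only sp³ atoms, so it is not fully conjugated — not aromatic (morpholine).
Rings F and G form a fused bicyclic system with 10 sp² atoms and 10 π electrons from ring double bonds. 10 = 4(2)+2, so the system is aromatic and both rings count as aromatic (naphthalene).
Aromatic: A, C, D, F, G. Total: 5.

5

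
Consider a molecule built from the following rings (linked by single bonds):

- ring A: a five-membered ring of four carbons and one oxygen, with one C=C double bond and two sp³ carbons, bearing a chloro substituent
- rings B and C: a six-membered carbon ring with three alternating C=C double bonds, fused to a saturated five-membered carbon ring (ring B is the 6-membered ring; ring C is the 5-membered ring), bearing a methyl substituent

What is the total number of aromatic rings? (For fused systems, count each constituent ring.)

Ring A has two sp³ carbons, so it is not fully conjugated — not aromatic (2,3-dihydrofuran).
Ring B is planar and fully conjugated; 3 ring double bonds give 6 π electrons. 6 = 4(1)+2, so ring B is aromatic (benzene ring).
Ring C has three sp³ carbons, so it is not fully conjugated — not aromatic (cyclopentane ring).
Aromatic: B. Total: 1.

1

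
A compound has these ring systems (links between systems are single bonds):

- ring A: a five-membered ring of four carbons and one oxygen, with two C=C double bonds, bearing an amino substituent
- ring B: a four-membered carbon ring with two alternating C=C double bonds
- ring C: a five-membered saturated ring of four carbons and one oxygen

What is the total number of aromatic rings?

Ring A is fully conjugated (every ring atom contributes a p orbital); 2 ring double bonds (4 π electrons) plus a heteroatom lone pair (2) give 6 π electrons. 6 = 4(1)+2, so ring A is aromatic (furan).
Ring B has only sp² ring atoms; a planar conformation would have a fully conjugated π system of 4 electrons. But 4 = 4(1), which is 4n not 4n+2, so ring B is not aromatic (cyclobutadiene) — cyclobutadiene is antiaromatic and distorts to a rectangle.
Ring C has only sp³ atoms, so it is not fully conjugated — not aromatic (tetrahydrofuran).
Aromatic: A. Total: 1.

1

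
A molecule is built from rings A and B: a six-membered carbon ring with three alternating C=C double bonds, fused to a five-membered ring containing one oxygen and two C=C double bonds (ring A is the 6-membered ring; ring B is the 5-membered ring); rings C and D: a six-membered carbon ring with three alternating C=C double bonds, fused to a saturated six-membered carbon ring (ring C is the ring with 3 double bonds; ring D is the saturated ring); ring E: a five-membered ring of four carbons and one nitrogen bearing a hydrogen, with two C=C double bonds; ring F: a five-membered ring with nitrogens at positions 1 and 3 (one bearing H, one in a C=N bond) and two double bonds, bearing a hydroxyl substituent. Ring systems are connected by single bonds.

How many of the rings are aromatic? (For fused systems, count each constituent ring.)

Rings A and B form a fused bicyclic system (with one oxygen) with 9 sp² atoms and 10 π electrons from ring double bonds plus a heteroatom lone pair. 10 = 4(2)+2, so the system is aromatic and both rings count as aromatic (benzofuran).
Ring C has a continuous p-orbital overlap around the ring; 3 ring double bonds give 6 π electrons. Since 6 = 4n+2 (n=1), ring C is aromatic (benzene ring).
Ring D has four sp³ carbons, so it is not fully conjugated — not aromatic (cyclohexane ring).
Ring E is fully conjugated (every ring atom contributes a p orbital); 2 ring double bonds (4 π electrons) plus a heteroatom lone pair (2) give 6 π electrons. Since 6 = 4n+2 (n=1), ring E is aromatic (pyrrole).
Ring F is fully conjugated (every ring atom contributes a p orbital); 2 ring double bonds (4 π electrons) plus a heteroatom lone pair (2) give 6 π electrons. 6 = 4(1)+2, so ring F is aromatic (imidazole).
Aromatic: A, B, C, E, F. Total: 5.

5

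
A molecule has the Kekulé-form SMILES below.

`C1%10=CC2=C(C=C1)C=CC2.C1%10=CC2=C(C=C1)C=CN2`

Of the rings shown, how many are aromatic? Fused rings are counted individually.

The SMILES encodes a six-membered carbon ring with three alternating C=C double bonds, fused to a five-membered carbon ring containing one C=C double bond and one sp³ carbon; a six-membered carbon ring with three alternating C=C double bonds, fused to a five-membered ring containing one N–H nitrogen and two C=C double bonds.
The 6-membered ring has a continuous p-orbital overlap around the ring; 3 ring double bonds give 6 π electrons. 6 = 4(1)+2, so it is aromatic (benzene ring).
The 5-membered ring has one sp³ carbon, so it is not fully conjugated — not aromatic (cyclopentene ring).
The fused 6/5-membered bicyclic (with one N–H) is a single π system with 9 sp² atoms and 10 π electrons from ring double bonds plus a heteroatom lone pair. 10 = 4(2)+2, so the system is aromatic and both rings count as aromatic (indole).
3 of the 4 rings are aromatic. Total: 3.

3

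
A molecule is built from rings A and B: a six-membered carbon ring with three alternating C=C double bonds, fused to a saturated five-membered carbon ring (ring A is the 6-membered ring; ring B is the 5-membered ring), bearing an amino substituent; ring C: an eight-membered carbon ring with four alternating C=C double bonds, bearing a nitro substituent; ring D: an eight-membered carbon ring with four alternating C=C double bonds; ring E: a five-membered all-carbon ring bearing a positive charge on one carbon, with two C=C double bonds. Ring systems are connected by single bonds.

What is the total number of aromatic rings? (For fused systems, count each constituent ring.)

Ring A is fully conjugated (every ring atom contributes a p orbital); 3 ring double bonds give 6 π electrons. That satisfies 4n+2 with n=1, so ring A is aromatic (benzene ring).
Ring B has three sp³ carbons, so it is not fully conjugated — not aromatic (cyclopentane ring).
Ring C has only sp² ring atoms; a planar conformation would have a fully conjugated π system of 8 electrons. But 8 = 4(2), which is 4n not 4n+2, so ring C is not aromatic (cyclooctatetraene) — cyclooctatetraene distorts into a non-planar tub to avoid antiaromaticity.
Ring D has only sp² ring atoms; a planar conformation would have a fully conjugated π system of 8 electrons. But 8 = 4(2), which is 4n not 4n+2, so ring D is not aromatic (cyclooctatetraene) — cyclooctatetraene distorts into a non-planar tub to avoid antiaromaticity.
Ring E has only sp² ring atoms; a planar conformation would have a fully conjugated π system of 4 electrons. But 4 = 4(1), which is 4n not 4n+2, so ring E is not aromatic (cyclopentadienyl cation).
Aromatic: A. Total: 1.

1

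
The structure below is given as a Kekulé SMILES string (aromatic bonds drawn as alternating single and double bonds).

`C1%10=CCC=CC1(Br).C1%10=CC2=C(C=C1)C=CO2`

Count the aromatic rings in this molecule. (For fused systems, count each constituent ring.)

2

The SMILES encodes a six-membered carbon ring with two isolated C=C double bonds and two sp³ carbons; a six-membered carbon ring with three alternating C=C double bonds, fused to a five-membered ring containing one oxygen and two C=C double bonds.
The 6-membered ring has two sp³ carbons, so it is not fully conjugated — not aromatic (1,4-cyclohexadiene).
The fused 6/5-membered bicyclic (with one oxygen) is a single π system with 9 sp² atoms and 10 π electrons from ring double bonds plus a heteroatom lone pair. 10 = 4(2)+2, so the system is aromatic and both rings count as aromatic (benzofuran).
2 of the 3 rings are aromatic. Total: 2.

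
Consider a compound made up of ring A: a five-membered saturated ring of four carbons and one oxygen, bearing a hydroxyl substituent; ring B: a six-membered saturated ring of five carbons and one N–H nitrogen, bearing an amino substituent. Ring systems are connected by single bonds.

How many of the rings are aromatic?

0

Ring A has only sp³ atoms, so it is not fully conjugated — not aromatic (tetrahydrofuran).
Ring B has only sp³ atoms, so it is not fully conjugated — not aromatic (piperidine).
No ring is aromatic. Total: 0.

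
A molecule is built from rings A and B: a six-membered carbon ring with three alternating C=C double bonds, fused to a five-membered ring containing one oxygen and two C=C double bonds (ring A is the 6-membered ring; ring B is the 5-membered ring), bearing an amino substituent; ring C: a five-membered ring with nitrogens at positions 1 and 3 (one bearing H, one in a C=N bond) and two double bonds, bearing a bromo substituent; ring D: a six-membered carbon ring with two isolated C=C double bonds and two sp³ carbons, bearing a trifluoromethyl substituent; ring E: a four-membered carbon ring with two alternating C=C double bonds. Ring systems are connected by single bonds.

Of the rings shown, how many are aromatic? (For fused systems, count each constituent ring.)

Rings A and B form a fused bicyclic system (with one oxygen) with 9 sp² atoms and 10 π electrons from ring double bonds plus a heteroatom lone pair. 10 = 4(2)+2, so the system is aromatic and both rings count as aromatic (benzofuran).
Ring C has a continuous p-orbital overlap around the ring; 2 ring double bonds (4 π electrons) plus a heteroatom lone pair (2) give 6 π electrons. That satisfies 4n+2 with n=1, so ring C is aromatic (imidazole).
Ring D has two sp³ carbons, so it is not fully conjugated — not aromatic (1,4-cyclohexadiene).
Ring E has only sp² ring atoms; a planar conformation would have a fully conjugated π system of 4 electrons. But 4 = 4(1), which is 4n not 4n+2, so ring E is not aromatic (cyclobutadiene) — cyclobutadiene is antiaromatic and distorts to a rectangle.
Aromatic: A, B, C. Total: 3.

3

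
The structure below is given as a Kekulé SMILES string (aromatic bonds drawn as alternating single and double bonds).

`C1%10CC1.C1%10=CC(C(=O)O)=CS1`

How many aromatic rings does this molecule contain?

1

The SMILES encodes a three-membered saturated carbon ring; a five-membered ring of four carbons and one sulfur, with two C=C double bonds.
The 3-membered ring has only sp³ atoms, so it is not fully conjugated — not aromatic (cyclopropane).
The 5-membered ring with one sulfur is planar and fully conjugated; 2 ring double bonds (4 π electrons) plus a heteroatom lone pair (2) give 6 π electrons. That satisfies 4n+2 with n=1, so it is aromatic (thiophene).
1 of the 2 rings is aromatic. Total: 1.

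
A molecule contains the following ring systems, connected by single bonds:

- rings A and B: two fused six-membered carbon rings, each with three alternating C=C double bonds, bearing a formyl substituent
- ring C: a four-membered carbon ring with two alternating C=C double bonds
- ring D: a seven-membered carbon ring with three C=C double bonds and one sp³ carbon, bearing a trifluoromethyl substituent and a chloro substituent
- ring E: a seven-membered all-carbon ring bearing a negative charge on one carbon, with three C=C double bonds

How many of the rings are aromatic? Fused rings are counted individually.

2

Rings A and B form a fused bicyclic system with 10 sp² atoms and 10 π electrons from ring double bonds. 10 = 4(2)+2, so the system is aromatic and both rings count as aromatic (naphthalene).
Ring C has only sp² ring atoms; a planar conformation would have a fully conjugated π system of 4 electrons. But 4 = 4(1), which is 4n not 4n+2, so ring C is not aromatic (cyclobutadiene) — cyclobutadiene is antiaromatic and distorts to a rectangle.
Ring D has one sp³ carbon, so it is not fully conjugated — not aromatic (cycloheptatriene).
Ring E has only sp² ring atoms; a planar conformation would have a fully conjugated π system of 8 electrons. But 8 = 4(2), which is 4n not 4n+2, so ring E is not aromatic (cycloheptatrienyl anion).
Aromatic: A, B. Total: 2.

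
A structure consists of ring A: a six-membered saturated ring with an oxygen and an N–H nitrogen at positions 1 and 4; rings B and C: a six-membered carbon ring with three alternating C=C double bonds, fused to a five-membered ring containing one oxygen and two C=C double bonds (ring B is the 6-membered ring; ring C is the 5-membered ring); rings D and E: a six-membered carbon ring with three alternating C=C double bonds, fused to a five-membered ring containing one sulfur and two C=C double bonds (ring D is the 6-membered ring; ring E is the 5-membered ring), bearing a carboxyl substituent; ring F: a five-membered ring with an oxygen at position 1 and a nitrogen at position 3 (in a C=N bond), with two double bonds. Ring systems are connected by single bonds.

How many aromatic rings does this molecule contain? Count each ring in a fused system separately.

Ring A has only sp³ atoms, so it is not fully conjugated — not aromatic (morpholine).
Rings B and C form a fused bicyclic system (with one oxygen) with 9 sp² atoms and 10 π electrons from ring double bonds plus a heteroatom lone pair. 10 = 4(2)+2, so the system is aromatic and both rings count as aromatic (benzofuran).
Rings D and E form a fused bicyclic system (with one sulfur) with 9 sp² atoms and 10 π electrons from ring double bonds plus a heteroatom lone pair. 10 = 4(2)+2, so the system is aromatic and both rings count as aromatic (benzothiophene).
Ring F is planar and fully conjugated; 2 ring double bonds (4 π electrons) plus a heteroatom lone pair (2) give 6 π electrons. Since 6 = 4n+2 (n=1), ring F is aromatic (oxazole).
Aromatic: B, C, D, E, F. Total: 5.

5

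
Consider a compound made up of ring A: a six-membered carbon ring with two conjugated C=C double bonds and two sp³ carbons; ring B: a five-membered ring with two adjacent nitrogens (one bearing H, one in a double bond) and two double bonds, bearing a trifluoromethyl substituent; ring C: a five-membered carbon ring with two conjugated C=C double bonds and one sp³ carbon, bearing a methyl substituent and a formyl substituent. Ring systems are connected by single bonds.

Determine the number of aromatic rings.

1

Ring A has two sp³ carbons, so it is not fully conjugated — not aromatic (1,3-cyclohexadiene).
Ring B is fully conjugated (every ring atom contributes a p orbital); 2 ring double bonds (4 π electrons) plus a heteroatom lone pair (2) give 6 π electrons. Since 6 = 4n+2 (n=1), ring B is aromatic (pyrazole).
Ring C has one sp³ carbon, so it is not fully conjugated — not aromatic (cyclopentadiene).
Aromatic: B. Total: 1.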